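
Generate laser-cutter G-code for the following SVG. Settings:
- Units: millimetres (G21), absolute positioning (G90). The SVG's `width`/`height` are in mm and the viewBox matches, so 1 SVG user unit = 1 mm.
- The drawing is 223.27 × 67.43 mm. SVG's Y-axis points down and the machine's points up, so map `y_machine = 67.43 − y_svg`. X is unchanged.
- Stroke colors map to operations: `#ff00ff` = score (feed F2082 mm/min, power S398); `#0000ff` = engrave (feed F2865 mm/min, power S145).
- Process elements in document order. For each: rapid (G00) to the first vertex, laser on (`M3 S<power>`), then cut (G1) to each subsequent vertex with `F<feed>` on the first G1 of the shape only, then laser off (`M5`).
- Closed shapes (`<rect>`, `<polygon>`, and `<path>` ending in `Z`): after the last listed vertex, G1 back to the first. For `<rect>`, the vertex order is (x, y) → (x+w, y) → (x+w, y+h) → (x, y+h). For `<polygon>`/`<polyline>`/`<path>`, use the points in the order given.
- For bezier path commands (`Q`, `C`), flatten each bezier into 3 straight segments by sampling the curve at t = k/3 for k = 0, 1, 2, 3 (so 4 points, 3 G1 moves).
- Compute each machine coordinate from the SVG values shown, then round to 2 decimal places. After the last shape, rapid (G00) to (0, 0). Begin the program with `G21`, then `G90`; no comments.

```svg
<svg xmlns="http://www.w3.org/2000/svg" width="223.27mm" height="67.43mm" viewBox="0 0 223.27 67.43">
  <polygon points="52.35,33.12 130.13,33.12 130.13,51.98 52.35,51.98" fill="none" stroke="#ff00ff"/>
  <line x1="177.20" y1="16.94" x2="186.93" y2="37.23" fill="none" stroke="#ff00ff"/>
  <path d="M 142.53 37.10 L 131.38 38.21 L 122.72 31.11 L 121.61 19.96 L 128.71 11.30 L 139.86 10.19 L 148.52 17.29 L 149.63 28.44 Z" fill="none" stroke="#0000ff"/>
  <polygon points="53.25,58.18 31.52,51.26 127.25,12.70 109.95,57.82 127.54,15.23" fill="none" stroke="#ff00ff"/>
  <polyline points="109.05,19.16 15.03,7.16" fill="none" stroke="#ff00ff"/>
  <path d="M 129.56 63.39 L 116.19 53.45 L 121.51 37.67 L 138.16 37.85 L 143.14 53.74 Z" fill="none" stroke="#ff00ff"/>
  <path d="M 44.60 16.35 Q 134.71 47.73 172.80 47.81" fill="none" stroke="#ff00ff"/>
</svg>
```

viewBox `0 0 223.27 67.43` with mm width/height → 1 unit = 1 mm. Flip: y_m = 67.43 − y_svg.

**Shape 1** — `<polygon>` rectangle, stroke `#ff00ff` → score (S398, F2082). Machine vertices: (52.35,34.31) → (130.13,34.31) → (130.13,15.45) → (52.35,15.45) → (52.35,34.31). Closed: final G1 returns to the first vertex.

**Shape 2** — `<line>` line segment, stroke `#ff00ff` → score (S398, F2082). Machine vertices: (177.20,50.49) → (186.93,30.20). Open path.

**Shape 3** — `<path>` regular polygon, stroke `#0000ff` → engrave (S145, F2865). Machine vertices: (142.53,30.33) → (131.38,29.22) → (122.72,36.32) → (121.61,47.47) → (128.71,56.13) → (139.86,57.24) → (148.52,50.14) → (149.63,38.99) → (142.53,30.33). Closed: final G1 returns to the first vertex.

**Shape 4** — `<polygon>` closed polygon, stroke `#ff00ff` → score (S398, F2082). Machine vertices: (53.25,9.25) → (31.52,16.17) → (127.25,54.73) → (109.95,9.61) → (127.54,52.20) → (53.25,9.25). Closed: final G1 returns to the first vertex.

**Shape 5** — `<polyline>` line segment, stroke `#ff00ff` → score (S398, F2082). Machine vertices: (109.05,48.27) → (15.03,60.27). Open path.

**Shape 6** — `<path>` regular polygon, stroke `#ff00ff` → score (S398, F2082). Machine vertices: (129.56,4.04) → (116.19,13.98) → (121.51,29.76) → (138.16,29.58) → (143.14,13.69) → (129.56,4.04). Closed: final G1 returns to the first vertex.

**Shape 7** — `<path>` quadratic bezier, stroke `#ff00ff` → score (S398, F2082). Control points (SVG): P0=(44.60,16.35), P1=(134.71,47.73), P2=(172.80,47.81); sampled at t=k/3. Machine vertices: (44.60,51.08) → (98.89,33.64) → (141.63,23.15) → (172.80,19.62). Open path.

G21
G90
G00 X52.35 Y34.31
M3 S398
G1 X130.13 Y34.31 F2082
G1 X130.13 Y15.45
G1 X52.35 Y15.45
G1 X52.35 Y34.31
M5
G00 X177.20 Y50.49
M3 S398
G1 X186.93 Y30.20 F2082
M5
G00 X142.53 Y30.33
M3 S145
G1 X131.38 Y29.22 F2865
G1 X122.72 Y36.32
G1 X121.61 Y47.47
G1 X128.71 Y56.13
G1 X139.86 Y57.24
G1 X148.52 Y50.14
G1 X149.63 Y38.99
G1 X142.53 Y30.33
M5
G00 X53.25 Y9.25
M3 S398
G1 X31.52 Y16.17 F2082
G1 X127.25 Y54.73
G1 X109.95 Y9.61
G1 X127.54 Y52.20
G1 X53.25 Y9.25
M5
G00 X109.05 Y48.27
M3 S398
G1 X15.03 Y60.27 F2082
M5
G00 X129.56 Y4.04
M3 S398
G1 X116.19 Y13.98 F2082
G1 X121.51 Y29.76
G1 X138.16 Y29.58
G1 X143.14 Y13.69
G1 X129.56 Y4.04
M5
G00 X44.60 Y51.08
M3 S398
G1 X98.89 Y33.64 F2082
G1 X141.63 Y23.15
G1 X172.80 Y19.62
M5
G00 X0.00 Y0.00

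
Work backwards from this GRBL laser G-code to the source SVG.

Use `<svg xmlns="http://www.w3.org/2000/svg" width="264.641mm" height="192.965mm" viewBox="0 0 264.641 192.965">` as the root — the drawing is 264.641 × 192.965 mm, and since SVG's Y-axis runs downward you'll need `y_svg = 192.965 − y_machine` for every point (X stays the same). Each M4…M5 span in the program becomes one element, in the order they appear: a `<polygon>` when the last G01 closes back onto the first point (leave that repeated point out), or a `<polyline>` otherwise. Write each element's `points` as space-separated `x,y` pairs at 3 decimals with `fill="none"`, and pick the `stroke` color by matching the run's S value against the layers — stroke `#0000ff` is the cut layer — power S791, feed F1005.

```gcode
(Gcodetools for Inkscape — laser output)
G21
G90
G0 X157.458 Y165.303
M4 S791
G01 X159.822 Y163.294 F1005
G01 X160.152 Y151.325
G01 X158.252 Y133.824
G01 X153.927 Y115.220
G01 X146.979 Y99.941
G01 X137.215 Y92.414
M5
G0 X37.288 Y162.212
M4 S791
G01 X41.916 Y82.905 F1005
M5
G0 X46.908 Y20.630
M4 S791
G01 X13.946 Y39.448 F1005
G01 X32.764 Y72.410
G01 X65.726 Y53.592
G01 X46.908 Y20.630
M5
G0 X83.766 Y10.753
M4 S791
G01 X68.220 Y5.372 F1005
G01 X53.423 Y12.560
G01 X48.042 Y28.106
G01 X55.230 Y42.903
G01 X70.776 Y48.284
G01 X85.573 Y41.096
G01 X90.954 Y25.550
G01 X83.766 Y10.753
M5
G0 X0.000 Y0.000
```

Machine Y-up, SVG Y-down with viewBox height 192.965, so y_svg = 192.965 − y_machine; X carries over. Every run uses S791, so all elements get stroke `#0000ff` (cut).

Run 1: The run is open, so emit a `<polyline>` with points (Y-flipped): 157.458,27.662 159.822,29.671 160.152,41.640 158.252,59.141 153.927,77.745 146.979,93.024 137.215,100.551.

Run 2: The run is open, so emit a `<polyline>` with points (Y-flipped): 37.288,30.753 41.916,110.060.

Run 3: The run returns to its start, so emit a `<polygon>` with points (Y-flipped): 46.908,172.335 13.946,153.517 32.764,120.555 65.726,139.373.

Run 4: The run returns to its start, so emit a `<polygon>` with points (Y-flipped): 83.766,182.212 68.220,187.593 53.423,180.405 48.042,164.859 55.230,150.062 70.776,144.681 85.573,151.869 90.954,167.415.

<svg xmlns="http://www.w3.org/2000/svg" width="264.641mm" height="192.965mm" viewBox="0 0 264.641 192.965">
  <polyline points="157.458,27.662 159.822,29.671 160.152,41.640 158.252,59.141 153.927,77.745 146.979,93.024 137.215,100.551" fill="none" stroke="#0000ff"/>
  <polyline points="37.288,30.753 41.916,110.060" fill="none" stroke="#0000ff"/>
  <polygon points="46.908,172.335 13.946,153.517 32.764,120.555 65.726,139.373" fill="none" stroke="#0000ff"/>
  <polygon points="83.766,182.212 68.220,187.593 53.423,180.405 48.042,164.859 55.230,150.062 70.776,144.681 85.573,151.869 90.954,167.415" fill="none" stroke="#0000ff"/>
</svg>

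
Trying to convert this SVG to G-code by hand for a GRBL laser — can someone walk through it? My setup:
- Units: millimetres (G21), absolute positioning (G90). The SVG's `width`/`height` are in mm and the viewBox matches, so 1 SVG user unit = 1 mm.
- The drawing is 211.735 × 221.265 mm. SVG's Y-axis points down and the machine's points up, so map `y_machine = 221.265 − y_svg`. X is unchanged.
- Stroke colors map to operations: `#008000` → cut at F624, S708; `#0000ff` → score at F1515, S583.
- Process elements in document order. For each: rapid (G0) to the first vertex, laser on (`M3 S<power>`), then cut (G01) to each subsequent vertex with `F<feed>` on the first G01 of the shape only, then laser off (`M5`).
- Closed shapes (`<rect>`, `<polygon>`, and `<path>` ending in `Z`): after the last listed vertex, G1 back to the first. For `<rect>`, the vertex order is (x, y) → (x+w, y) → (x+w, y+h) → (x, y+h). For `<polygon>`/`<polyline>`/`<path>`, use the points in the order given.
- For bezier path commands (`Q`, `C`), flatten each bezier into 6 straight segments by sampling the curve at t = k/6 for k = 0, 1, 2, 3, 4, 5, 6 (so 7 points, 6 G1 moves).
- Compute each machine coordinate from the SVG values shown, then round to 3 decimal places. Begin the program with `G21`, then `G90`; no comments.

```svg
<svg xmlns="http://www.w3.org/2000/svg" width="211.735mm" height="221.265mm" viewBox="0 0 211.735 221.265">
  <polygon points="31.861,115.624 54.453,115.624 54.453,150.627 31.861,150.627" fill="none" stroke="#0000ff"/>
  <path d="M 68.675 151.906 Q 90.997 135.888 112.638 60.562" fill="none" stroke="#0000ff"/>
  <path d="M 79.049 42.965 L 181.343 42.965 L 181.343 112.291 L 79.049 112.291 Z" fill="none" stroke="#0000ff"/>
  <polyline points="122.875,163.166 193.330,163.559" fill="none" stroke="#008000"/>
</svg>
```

G21
G90
G0 X31.861 Y105.641
M3 S583
G01 X54.453 Y105.641 F1515
G01 X54.453 Y70.638
G01 X31.861 Y70.638
G01 X31.861 Y105.641
M5
G0 X68.675 Y69.359
M3 S583
G01 X76.097 Y76.346 F1515
G01 X83.481 Y86.627
G01 X90.827 Y100.204
G01 X98.135 Y117.075
G01 X105.405 Y137.242
G01 X112.638 Y160.703
M5
G0 X79.049 Y178.300
M3 S583
G01 X181.343 Y178.300 F1515
G01 X181.343 Y108.974
G01 X79.049 Y108.974
G01 X79.049 Y178.300
M5
G0 X122.875 Y58.099
M3 S708
G01 X193.330 Y57.706 F624
M5

viewBox `0 0 211.735 221.265` with mm width/height → 1 unit = 1 mm. Flip: y_m = 221.265 − y_svg.

**Shape 1** — `<polygon>` rectangle, stroke `#0000ff` → score (S583, F1515). Machine vertices: (31.861,105.641) → (54.453,105.641) → (54.453,70.638) → (31.861,70.638) → (31.861,105.641). Closed: final G1 returns to the first vertex.

**Shape 2** — `<path>` quadratic bezier, stroke `#0000ff` → score (S583, F1515). Control points (SVG): P0=(68.675,151.906), P1=(90.997,135.888), P2=(112.638,60.562); sampled at t=k/6. Machine vertices: (68.675,69.359) → (76.097,76.346) → (83.481,86.627) → (90.827,100.204) → (98.135,117.075) → (105.405,137.242) → (112.638,160.703). Open path.

**Shape 3** — `<path>` rectangle, stroke `#0000ff` → score (S583, F1515). Machine vertices: (79.049,178.300) → (181.343,178.300) → (181.343,108.974) → (79.049,108.974) → (79.049,178.300). Closed: final G1 returns to the first vertex.

**Shape 4** — `<polyline>` line segment, stroke `#008000` → cut (S708, F624). Machine vertices: (122.875,58.099) → (193.330,57.706). Open path.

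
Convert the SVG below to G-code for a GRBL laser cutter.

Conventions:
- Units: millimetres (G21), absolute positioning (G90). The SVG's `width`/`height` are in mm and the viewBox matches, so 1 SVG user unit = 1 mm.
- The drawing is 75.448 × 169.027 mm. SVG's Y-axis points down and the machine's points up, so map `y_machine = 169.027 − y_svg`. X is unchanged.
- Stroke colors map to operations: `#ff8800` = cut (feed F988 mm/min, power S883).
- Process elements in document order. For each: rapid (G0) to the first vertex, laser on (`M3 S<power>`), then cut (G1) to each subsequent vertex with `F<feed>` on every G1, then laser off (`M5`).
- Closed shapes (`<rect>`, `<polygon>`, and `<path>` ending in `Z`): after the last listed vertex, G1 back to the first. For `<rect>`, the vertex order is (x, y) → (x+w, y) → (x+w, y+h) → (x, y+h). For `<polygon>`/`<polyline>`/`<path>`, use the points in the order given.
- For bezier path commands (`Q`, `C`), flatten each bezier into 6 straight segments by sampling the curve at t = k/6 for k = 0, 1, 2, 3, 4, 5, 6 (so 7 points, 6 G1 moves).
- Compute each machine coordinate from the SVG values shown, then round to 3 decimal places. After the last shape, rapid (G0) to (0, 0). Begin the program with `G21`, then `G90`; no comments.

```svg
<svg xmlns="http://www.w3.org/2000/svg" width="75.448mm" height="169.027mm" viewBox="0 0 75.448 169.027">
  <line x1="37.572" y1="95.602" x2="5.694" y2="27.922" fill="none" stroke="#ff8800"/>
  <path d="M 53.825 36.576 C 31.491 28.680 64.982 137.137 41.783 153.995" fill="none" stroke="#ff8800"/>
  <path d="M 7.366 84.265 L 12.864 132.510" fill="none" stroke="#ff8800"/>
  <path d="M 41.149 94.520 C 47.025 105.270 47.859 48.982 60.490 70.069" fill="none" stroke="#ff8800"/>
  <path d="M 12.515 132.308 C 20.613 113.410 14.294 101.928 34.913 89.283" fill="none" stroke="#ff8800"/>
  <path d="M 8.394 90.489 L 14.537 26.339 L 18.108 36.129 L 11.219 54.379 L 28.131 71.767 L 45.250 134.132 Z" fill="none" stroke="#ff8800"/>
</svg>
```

viewBox `0 0 75.448 169.027` with mm width/height → 1 unit = 1 mm. Flip: y_m = 169.027 − y_svg.

**Shape 1** — `<line>` line segment, stroke `#ff8800` → cut (S883, F988). Machine vertices: (37.572,73.425) → (5.694,141.105). Open path.

**Shape 2** — `<path>` cubic bezier, stroke `#ff8800` → cut (S883, F988). Control points (SVG): P0=(53.825,36.576), P1=(31.491,28.680), P2=(64.982,137.137), P3=(41.783,153.995); sampled at t=k/6. Machine vertices: (53.825,132.451) → (46.789,127.666) → (45.932,109.265) → (48.128,83.024) → (50.253,54.721) → (49.179,30.132) → (41.783,15.032). Open path.

**Shape 3** — `<path>` line segment, stroke `#ff8800` → cut (S883, F988). Machine vertices: (7.366,84.762) → (12.864,36.517). Open path.

**Shape 4** — `<path>` cubic bezier, stroke `#ff8800` → cut (S883, F988). Control points (SVG): P0=(41.149,94.520), P1=(47.025,105.270), P2=(47.859,48.982), P3=(60.490,70.069); sampled at t=k/6. Machine vertices: (41.149,74.507) → (43.745,74.050) → (45.968,80.754) → (48.286,90.609) → (51.168,99.602) → (55.080,103.722) → (60.490,98.958). Open path.

**Shape 5** — `<path>` cubic bezier, stroke `#ff8800` → cut (S883, F988). Control points (SVG): P0=(12.515,132.308), P1=(20.613,113.410), P2=(14.294,101.928), P3=(34.913,89.283); sampled at t=k/6. Machine vertices: (12.515,36.719) → (15.554,45.590) → (17.339,53.463) → (19.019,60.576) → (21.742,67.169) → (26.657,73.479) → (34.913,79.744). Open path.

**Shape 6** — `<path>` closed polygon, stroke `#ff8800` → cut (S883, F988). Machine vertices: (8.394,78.538) → (14.537,142.688) → (18.108,132.898) → (11.219,114.648) → (28.131,97.260) → (45.250,34.895) → (8.394,78.538). Closed: final G1 returns to the first vertex.

G21
G90
G0 X37.572 Y73.425
M3 S883
G1 X5.694 Y141.105 F988
M5
G0 X53.825 Y132.451
M3 S883
G1 X46.789 Y127.666 F988
G1 X45.932 Y109.265 F988
G1 X48.128 Y83.024 F988
G1 X50.253 Y54.721 F988
G1 X49.179 Y30.132 F988
G1 X41.783 Y15.032 F988
M5
G0 X7.366 Y84.762
M3 S883
G1 X12.864 Y36.517 F988
M5
G0 X41.149 Y74.507
M3 S883
G1 X43.745 Y74.050 F988
G1 X45.968 Y80.754 F988
G1 X48.286 Y90.609 F988
G1 X51.168 Y99.602 F988
G1 X55.080 Y103.722 F988
G1 X60.490 Y98.958 F988
M5
G0 X12.515 Y36.719
M3 S883
G1 X15.554 Y45.590 F988
G1 X17.339 Y53.463 F988
G1 X19.019 Y60.576 F988
G1 X21.742 Y67.169 F988
G1 X26.657 Y73.479 F988
G1 X34.913 Y79.744 F988
M5
G0 X8.394 Y78.538
M3 S883
G1 X14.537 Y142.688 F988
G1 X18.108 Y132.898 F988
G1 X11.219 Y114.648 F988
G1 X28.131 Y97.260 F988
G1 X45.250 Y34.895 F988
G1 X8.394 Y78.538 F988
M5
G0 X0.000 Y0.000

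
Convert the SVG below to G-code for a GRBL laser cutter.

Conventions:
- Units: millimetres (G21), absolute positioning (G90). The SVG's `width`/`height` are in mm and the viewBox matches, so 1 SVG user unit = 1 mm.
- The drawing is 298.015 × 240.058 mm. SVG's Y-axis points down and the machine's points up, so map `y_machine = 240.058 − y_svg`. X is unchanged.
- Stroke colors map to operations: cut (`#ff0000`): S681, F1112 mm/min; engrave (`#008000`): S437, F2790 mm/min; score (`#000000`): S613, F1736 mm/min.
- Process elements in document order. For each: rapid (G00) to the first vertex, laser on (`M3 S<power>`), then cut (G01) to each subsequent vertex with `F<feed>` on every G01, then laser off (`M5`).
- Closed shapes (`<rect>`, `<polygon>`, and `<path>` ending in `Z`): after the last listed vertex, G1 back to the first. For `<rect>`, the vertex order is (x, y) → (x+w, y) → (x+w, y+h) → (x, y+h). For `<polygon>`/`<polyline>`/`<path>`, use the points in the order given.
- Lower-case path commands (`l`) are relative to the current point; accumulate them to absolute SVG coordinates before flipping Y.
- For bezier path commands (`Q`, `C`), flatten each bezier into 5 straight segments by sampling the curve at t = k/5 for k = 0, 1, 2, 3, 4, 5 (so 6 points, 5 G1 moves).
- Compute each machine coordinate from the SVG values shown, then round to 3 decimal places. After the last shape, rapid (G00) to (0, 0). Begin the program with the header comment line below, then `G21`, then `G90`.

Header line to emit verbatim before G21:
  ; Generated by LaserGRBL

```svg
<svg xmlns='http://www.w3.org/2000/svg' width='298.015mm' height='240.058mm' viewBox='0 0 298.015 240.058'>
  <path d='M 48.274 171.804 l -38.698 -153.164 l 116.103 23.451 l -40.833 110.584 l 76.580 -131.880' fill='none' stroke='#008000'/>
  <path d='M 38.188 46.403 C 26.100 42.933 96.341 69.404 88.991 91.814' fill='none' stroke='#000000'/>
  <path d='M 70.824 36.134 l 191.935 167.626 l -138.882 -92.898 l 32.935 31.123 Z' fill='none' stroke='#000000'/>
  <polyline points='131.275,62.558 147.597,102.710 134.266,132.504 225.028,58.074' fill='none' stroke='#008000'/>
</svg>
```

; Generated by LaserGRBL
G21
G90
G00 X48.274 Y68.254
M3 S437
G01 X9.576 Y221.418 F2790
G01 X125.679 Y197.967 F2790
G01 X84.846 Y87.383 F2790
G01 X161.426 Y219.263 F2790
M5
G00 X38.188 Y193.655
M3 S613
G01 X39.535 Y192.416 F1736
G01 X52.965 Y185.623 F1736
G01 X70.802 Y174.909 F1736
G01 X85.369 Y161.905 F1736
G01 X88.991 Y148.244 F1736
M5
G00 X70.824 Y203.924
M3 S613
G01 X262.759 Y36.298 F1736
G01 X123.877 Y129.196 F1736
G01 X156.812 Y98.073 F1736
G01 X70.824 Y203.924 F1736
M5
G00 X131.275 Y177.500
M3 S437
G01 X147.597 Y137.348 F2790
G01 X134.266 Y107.554 F2790
G01 X225.028 Y181.984 F2790
M5
G00 X0.000 Y0.000

1 u = 1 mm; y_m = 240.058 − y.

[1] `<path>` open polyline, #008000→engrave S437 F2790: (48.274,68.254) → (9.576,221.418) → (125.679,197.967) → (84.846,87.383) → (161.426,219.263)

[2] `<path>` cubic bezier, #000000→score S613 F1736: (38.188,193.655) → (39.535,192.416) → (52.965,185.623) → (70.802,174.909) → (85.369,161.905) → (88.991,148.244)

[3] `<path>` closed polygon, #000000→score S613 F1736: (70.824,203.924) → (262.759,36.298) → (123.877,129.196) → (156.812,98.073) → (70.824,203.924) (closed)

[4] `<polyline>` open polyline, #008000→engrave S437 F2790: (131.275,177.500) → (147.597,137.348) → (134.266,107.554) → (225.028,181.984)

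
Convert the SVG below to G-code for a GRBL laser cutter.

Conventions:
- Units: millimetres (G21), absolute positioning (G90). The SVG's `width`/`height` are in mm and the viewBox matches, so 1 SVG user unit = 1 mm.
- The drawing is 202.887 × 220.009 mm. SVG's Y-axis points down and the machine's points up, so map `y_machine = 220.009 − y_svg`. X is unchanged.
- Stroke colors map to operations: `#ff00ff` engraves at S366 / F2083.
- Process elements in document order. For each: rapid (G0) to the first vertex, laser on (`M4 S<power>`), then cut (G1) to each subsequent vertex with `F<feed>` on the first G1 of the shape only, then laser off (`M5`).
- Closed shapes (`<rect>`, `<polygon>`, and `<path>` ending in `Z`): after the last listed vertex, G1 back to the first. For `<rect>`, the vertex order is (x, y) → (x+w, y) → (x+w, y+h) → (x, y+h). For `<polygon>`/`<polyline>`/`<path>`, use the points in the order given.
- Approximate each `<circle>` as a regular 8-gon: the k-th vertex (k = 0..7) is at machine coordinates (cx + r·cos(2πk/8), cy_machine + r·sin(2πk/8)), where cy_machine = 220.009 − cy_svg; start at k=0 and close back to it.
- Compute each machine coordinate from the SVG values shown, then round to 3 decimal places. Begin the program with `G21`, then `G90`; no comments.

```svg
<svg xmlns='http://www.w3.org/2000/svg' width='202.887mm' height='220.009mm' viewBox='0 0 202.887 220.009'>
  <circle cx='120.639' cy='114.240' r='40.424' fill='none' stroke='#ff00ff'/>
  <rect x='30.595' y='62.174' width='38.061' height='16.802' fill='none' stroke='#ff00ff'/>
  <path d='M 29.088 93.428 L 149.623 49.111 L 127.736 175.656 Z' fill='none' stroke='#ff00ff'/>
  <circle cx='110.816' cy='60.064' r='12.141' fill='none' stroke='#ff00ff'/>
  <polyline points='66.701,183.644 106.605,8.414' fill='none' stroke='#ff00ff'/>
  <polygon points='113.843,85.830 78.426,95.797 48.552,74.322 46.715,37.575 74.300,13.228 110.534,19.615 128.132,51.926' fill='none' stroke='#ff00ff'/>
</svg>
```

G21
G90
G0 X161.063 Y105.769
M4 S366
G1 X149.223 Y134.353 F2083
G1 X120.639 Y146.193
G1 X92.055 Y134.353
G1 X80.215 Y105.769
G1 X92.055 Y77.185
G1 X120.639 Y65.345
G1 X149.223 Y77.185
G1 X161.063 Y105.769
M5
G0 X30.595 Y157.835
M4 S366
G1 X68.656 Y157.835 F2083
G1 X68.656 Y141.033
G1 X30.595 Y141.033
G1 X30.595 Y157.835
M5
G0 X29.088 Y126.581
M4 S366
G1 X149.623 Y170.898 F2083
G1 X127.736 Y44.353
G1 X29.088 Y126.581
M5
G0 X122.957 Y159.945
M4 S366
G1 X119.401 Y168.530 F2083
G1 X110.816 Y172.086
G1 X102.231 Y168.530
G1 X98.675 Y159.945
G1 X102.231 Y151.360
G1 X110.816 Y147.804
G1 X119.401 Y151.360
G1 X122.957 Y159.945
M5
G0 X66.701 Y36.365
M4 S366
G1 X106.605 Y211.595 F2083
M5
G0 X113.843 Y134.179
M4 S366
G1 X78.426 Y124.212 F2083
G1 X48.552 Y145.687
G1 X46.715 Y182.434
G1 X74.300 Y206.781
G1 X110.534 Y200.394
G1 X128.132 Y168.083
G1 X113.843 Y134.179
M5

1 u = 1 mm; y_m = 220.009 − y.

[1] `<circle>` circle, #ff00ff→engrave S366 F2083: (161.063,105.769) → (149.223,134.353) → (120.639,146.193) → (92.055,134.353) → (80.215,105.769) → (92.055,77.185) → (120.639,65.345) → (149.223,77.185) → (161.063,105.769) (closed)

[2] `<rect>` rectangle, #ff00ff→engrave S366 F2083: (30.595,157.835) → (68.656,157.835) → (68.656,141.033) → (30.595,141.033) → (30.595,157.835) (closed)

[3] `<path>` regular polygon, #ff00ff→engrave S366 F2083: (29.088,126.581) → (149.623,170.898) → (127.736,44.353) → (29.088,126.581) (closed)

[4] `<circle>` circle, #ff00ff→engrave S366 F2083: (122.957,159.945) → (119.401,168.530) → (110.816,172.086) → (102.231,168.530) → (98.675,159.945) → (102.231,151.360) → (110.816,147.804) → (119.401,151.360) → (122.957,159.945) (closed)

[5] `<polyline>` line segment, #ff00ff→engrave S366 F2083: (66.701,36.365) → (106.605,211.595)

[6] `<polygon>` regular polygon, #ff00ff→engrave S366 F2083: (113.843,134.179) → (78.426,124.212) → (48.552,145.687) → (46.715,182.434) → (74.300,206.781) → (110.534,200.394) → (128.132,168.083) → (113.843,134.179) (closed)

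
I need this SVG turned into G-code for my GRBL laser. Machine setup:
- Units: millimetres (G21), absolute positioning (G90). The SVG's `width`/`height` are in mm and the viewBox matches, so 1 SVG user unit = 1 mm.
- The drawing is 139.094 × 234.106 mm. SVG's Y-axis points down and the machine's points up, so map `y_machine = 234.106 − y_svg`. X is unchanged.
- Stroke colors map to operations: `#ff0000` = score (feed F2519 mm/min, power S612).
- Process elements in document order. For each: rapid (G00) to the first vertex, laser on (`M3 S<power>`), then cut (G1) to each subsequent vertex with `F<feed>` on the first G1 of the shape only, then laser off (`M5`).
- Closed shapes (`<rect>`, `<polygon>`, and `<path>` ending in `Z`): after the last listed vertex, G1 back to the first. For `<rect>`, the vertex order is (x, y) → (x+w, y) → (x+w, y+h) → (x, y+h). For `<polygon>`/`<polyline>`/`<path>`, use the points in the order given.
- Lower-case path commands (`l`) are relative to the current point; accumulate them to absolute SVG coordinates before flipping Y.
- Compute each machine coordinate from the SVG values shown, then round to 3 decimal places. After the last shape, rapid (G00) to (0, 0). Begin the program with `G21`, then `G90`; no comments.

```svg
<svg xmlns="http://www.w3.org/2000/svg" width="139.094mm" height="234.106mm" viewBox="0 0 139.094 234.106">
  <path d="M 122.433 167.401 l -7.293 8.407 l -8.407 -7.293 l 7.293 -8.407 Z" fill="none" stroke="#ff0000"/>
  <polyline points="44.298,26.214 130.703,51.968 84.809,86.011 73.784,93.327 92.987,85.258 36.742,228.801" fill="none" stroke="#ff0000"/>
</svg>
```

1 u = 1 mm; y_m = 234.106 − y.

[1] `<path>` regular polygon, #ff0000→score S612 F2519: (122.433,66.705) → (115.140,58.298) → (106.733,65.591) → (114.026,73.998) → (122.433,66.705) (closed)

[2] `<polyline>` open polyline, #ff0000→score S612 F2519: (44.298,207.892) → (130.703,182.138) → (84.809,148.095) → (73.784,140.779) → (92.987,148.848) → (36.742,5.305)

G21
G90
G00 X122.433 Y66.705
M3 S612
G1 X115.140 Y58.298 F2519
G1 X106.733 Y65.591
G1 X114.026 Y73.998
G1 X122.433 Y66.705
M5
G00 X44.298 Y207.892
M3 S612
G1 X130.703 Y182.138 F2519
G1 X84.809 Y148.095
G1 X73.784 Y140.779
G1 X92.987 Y148.848
G1 X36.742 Y5.305
M5
G00 X0.000 Y0.000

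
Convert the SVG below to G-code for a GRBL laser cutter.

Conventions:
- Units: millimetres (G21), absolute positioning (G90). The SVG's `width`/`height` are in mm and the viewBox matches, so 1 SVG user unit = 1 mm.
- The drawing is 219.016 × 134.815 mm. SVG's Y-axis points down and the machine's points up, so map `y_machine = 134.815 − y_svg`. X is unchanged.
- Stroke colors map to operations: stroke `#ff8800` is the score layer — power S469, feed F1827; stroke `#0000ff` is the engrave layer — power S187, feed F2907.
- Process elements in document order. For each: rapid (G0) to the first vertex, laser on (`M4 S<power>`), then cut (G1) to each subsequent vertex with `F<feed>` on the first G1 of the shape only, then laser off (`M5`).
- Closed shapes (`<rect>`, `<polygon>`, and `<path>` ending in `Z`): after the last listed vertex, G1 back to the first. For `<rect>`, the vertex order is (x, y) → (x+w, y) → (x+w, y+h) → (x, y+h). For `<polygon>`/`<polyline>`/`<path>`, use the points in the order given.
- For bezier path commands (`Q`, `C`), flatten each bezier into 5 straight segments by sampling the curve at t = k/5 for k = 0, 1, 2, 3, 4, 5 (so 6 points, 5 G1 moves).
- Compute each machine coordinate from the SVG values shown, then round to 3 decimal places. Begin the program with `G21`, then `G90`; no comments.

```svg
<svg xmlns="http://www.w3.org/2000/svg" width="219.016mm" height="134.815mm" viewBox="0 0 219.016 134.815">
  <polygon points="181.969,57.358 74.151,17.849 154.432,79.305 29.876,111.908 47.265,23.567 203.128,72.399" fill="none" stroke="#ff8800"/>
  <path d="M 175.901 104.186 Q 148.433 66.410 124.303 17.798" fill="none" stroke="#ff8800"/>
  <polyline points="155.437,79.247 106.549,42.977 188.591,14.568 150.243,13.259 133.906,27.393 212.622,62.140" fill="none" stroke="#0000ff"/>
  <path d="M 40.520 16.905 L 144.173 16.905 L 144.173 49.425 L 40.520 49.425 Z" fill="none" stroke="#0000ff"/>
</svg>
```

G21
G90
G0 X181.969 Y77.457
M4 S469
G1 X74.151 Y116.966 F1827
G1 X154.432 Y55.510
G1 X29.876 Y22.907
G1 X47.265 Y111.248
G1 X203.128 Y62.416
G1 X181.969 Y77.457
M5
G0 X175.901 Y30.629
M4 S469
G1 X165.047 Y46.173 F1827
G1 X154.461 Y62.584
G1 X144.141 Y79.861
G1 X134.089 Y98.006
G1 X124.303 Y117.017
M5
G0 X155.437 Y55.568
M4 S187
G1 X106.549 Y91.838 F2907
G1 X188.591 Y120.247
G1 X150.243 Y121.556
G1 X133.906 Y107.422
G1 X212.622 Y72.675
M5
G0 X40.520 Y117.910
M4 S187
G1 X144.173 Y117.910 F2907
G1 X144.173 Y85.390
G1 X40.520 Y85.390
G1 X40.520 Y117.910
M5

1 u = 1 mm; y_m = 134.815 − y.

[1] `<polygon>` closed polygon, #ff8800→score S469 F1827: (181.969,77.457) → (74.151,116.966) → (154.432,55.510) → (29.876,22.907) → (47.265,111.248) → (203.128,62.416) → (181.969,77.457) (closed)

[2] `<path>` quadratic bezier, #ff8800→score S469 F1827: (175.901,30.629) → (165.047,46.173) → (154.461,62.584) → (144.141,79.861) → (134.089,98.006) → (124.303,117.017)

[3] `<polyline>` open polyline, #0000ff→engrave S187 F2907: (155.437,55.568) → (106.549,91.838) → (188.591,120.247) → (150.243,121.556) → (133.906,107.422) → (212.622,72.675)

[4] `<path>` rectangle, #0000ff→engrave S187 F2907: (40.520,117.910) → (144.173,117.910) → (144.173,85.390) → (40.520,85.390) → (40.520,117.910) (closed)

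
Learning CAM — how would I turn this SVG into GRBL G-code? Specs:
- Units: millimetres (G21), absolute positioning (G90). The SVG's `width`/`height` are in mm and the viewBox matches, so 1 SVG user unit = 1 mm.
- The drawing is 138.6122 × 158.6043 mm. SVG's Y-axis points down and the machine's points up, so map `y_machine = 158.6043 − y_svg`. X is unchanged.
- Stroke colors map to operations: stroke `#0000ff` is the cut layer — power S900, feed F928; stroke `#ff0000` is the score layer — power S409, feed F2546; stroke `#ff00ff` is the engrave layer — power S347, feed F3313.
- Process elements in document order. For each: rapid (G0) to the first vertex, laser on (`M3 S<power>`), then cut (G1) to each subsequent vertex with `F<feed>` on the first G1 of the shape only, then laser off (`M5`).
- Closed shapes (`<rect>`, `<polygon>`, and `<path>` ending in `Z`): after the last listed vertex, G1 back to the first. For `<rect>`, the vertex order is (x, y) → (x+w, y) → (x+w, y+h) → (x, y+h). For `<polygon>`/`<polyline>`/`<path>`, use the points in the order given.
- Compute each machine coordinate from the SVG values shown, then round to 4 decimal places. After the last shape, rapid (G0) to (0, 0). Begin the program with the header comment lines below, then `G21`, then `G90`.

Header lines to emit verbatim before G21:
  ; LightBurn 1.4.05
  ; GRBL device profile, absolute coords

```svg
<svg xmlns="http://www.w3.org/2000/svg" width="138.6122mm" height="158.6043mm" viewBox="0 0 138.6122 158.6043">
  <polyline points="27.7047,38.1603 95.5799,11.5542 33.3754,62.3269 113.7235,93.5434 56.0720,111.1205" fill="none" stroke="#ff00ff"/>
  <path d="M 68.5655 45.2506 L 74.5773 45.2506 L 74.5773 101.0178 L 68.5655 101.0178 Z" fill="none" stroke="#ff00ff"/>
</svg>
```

1 u = 1 mm; y_m = 158.6043 − y.

[1] `<polyline>` open polyline, #ff00ff→engrave S347 F3313: (27.7047,120.4440) → (95.5799,147.0501) → (33.3754,96.2774) → (113.7235,65.0609) → (56.0720,47.4838)

[2] `<path>` rectangle, #ff00ff→engrave S347 F3313: (68.5655,113.3537) → (74.5773,113.3537) → (74.5773,57.5865) → (68.5655,57.5865) → (68.5655,113.3537) (closed)

; LightBurn 1.4.05
; GRBL device profile, absolute coords
G21
G90
G0 X27.7047 Y120.4440
M3 S347
G1 X95.5799 Y147.0501 F3313
G1 X33.3754 Y96.2774
G1 X113.7235 Y65.0609
G1 X56.0720 Y47.4838
M5
G0 X68.5655 Y113.3537
M3 S347
G1 X74.5773 Y113.3537 F3313
G1 X74.5773 Y57.5865
G1 X68.5655 Y57.5865
G1 X68.5655 Y113.3537
M5
G0 X0.0000 Y0.0000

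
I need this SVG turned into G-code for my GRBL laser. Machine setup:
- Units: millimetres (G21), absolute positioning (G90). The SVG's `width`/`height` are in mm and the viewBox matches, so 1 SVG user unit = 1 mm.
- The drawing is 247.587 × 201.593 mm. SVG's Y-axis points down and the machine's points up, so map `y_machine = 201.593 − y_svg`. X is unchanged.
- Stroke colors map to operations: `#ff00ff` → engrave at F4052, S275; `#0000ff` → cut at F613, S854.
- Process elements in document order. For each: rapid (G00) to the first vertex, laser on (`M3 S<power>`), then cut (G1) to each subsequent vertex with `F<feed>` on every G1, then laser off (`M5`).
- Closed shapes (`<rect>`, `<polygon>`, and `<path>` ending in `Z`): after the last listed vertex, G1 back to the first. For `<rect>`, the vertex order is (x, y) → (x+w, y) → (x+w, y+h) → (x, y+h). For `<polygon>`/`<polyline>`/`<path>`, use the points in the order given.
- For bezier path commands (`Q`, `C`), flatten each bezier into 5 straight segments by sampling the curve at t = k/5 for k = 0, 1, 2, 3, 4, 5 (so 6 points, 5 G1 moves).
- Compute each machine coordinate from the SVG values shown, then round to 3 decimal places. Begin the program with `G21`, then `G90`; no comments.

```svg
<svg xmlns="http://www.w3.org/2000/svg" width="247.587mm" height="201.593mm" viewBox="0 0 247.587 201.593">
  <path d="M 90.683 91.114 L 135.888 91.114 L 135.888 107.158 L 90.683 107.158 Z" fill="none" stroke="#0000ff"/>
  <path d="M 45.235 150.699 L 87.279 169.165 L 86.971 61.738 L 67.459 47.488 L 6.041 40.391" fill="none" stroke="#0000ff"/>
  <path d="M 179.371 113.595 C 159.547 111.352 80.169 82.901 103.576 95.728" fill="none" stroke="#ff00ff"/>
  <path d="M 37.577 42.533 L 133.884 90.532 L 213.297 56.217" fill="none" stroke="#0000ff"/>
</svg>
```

1 u = 1 mm; y_m = 201.593 − y.

[1] `<path>` rectangle, #0000ff→cut S854 F613: (90.683,110.479) → (135.888,110.479) → (135.888,94.435) → (90.683,94.435) → (90.683,110.479) (closed)

[2] `<path>` open polyline, #0000ff→cut S854 F613: (45.235,50.894) → (87.279,32.428) → (86.971,139.855) → (67.459,154.105) → (6.041,161.202)

[3] `<path>` cubic bezier, #ff00ff→engrave S275 F4052: (179.371,87.998) → (161.629,91.949) → (137.386,98.950) → (114.435,105.763) → (100.567,109.148) → (103.576,105.865)

[4] `<path>` open polyline, #0000ff→cut S854 F613: (37.577,159.060) → (133.884,111.061) → (213.297,145.376)

G21
G90
G00 X90.683 Y110.479
M3 S854
G1 X135.888 Y110.479 F613
G1 X135.888 Y94.435 F613
G1 X90.683 Y94.435 F613
G1 X90.683 Y110.479 F613
M5
G00 X45.235 Y50.894
M3 S854
G1 X87.279 Y32.428 F613
G1 X86.971 Y139.855 F613
G1 X67.459 Y154.105 F613
G1 X6.041 Y161.202 F613
M5
G00 X179.371 Y87.998
M3 S275
G1 X161.629 Y91.949 F4052
G1 X137.386 Y98.950 F4052
G1 X114.435 Y105.763 F4052
G1 X100.567 Y109.148 F4052
G1 X103.576 Y105.865 F4052
M5
G00 X37.577 Y159.060
M3 S854
G1 X133.884 Y111.061 F613
G1 X213.297 Y145.376 F613
M5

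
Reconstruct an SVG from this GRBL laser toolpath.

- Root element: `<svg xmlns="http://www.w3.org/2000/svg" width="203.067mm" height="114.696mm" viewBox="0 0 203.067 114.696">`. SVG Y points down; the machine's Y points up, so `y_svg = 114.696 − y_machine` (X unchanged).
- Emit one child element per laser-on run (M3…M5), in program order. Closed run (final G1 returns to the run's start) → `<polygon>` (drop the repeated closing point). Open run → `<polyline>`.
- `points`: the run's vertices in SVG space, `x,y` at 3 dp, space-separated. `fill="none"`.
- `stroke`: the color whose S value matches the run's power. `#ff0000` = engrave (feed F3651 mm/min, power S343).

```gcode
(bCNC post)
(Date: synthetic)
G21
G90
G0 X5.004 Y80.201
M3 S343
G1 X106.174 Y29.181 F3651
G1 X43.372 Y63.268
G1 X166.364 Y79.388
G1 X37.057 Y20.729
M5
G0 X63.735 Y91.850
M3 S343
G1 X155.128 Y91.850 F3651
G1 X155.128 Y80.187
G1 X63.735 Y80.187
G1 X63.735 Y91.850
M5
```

<svg xmlns="http://www.w3.org/2000/svg" width="203.067mm" height="114.696mm" viewBox="0 0 203.067 114.696">
  <polyline points="5.004,34.495 106.174,85.515 43.372,51.428 166.364,35.308 37.057,93.967" fill="none" stroke="#ff0000"/>
  <polygon points="63.735,22.846 155.128,22.846 155.128,34.509 63.735,34.509" fill="none" stroke="#ff0000"/>
</svg>

Each laser-on run becomes one SVG element. Flip Y back into SVG space with y_svg = 114.696 − y_machine. Every run uses S343, so all elements get stroke `#ff0000` (engrave).

Run 1: The run is open, so emit a `<polyline>` with points (Y-flipped): 5.004,34.495 106.174,85.515 43.372,51.428 166.364,35.308 37.057,93.967.

Run 2: The run returns to its start, so emit a `<polygon>` with points (Y-flipped): 63.735,22.846 155.128,22.846 155.128,34.509 63.735,34.509.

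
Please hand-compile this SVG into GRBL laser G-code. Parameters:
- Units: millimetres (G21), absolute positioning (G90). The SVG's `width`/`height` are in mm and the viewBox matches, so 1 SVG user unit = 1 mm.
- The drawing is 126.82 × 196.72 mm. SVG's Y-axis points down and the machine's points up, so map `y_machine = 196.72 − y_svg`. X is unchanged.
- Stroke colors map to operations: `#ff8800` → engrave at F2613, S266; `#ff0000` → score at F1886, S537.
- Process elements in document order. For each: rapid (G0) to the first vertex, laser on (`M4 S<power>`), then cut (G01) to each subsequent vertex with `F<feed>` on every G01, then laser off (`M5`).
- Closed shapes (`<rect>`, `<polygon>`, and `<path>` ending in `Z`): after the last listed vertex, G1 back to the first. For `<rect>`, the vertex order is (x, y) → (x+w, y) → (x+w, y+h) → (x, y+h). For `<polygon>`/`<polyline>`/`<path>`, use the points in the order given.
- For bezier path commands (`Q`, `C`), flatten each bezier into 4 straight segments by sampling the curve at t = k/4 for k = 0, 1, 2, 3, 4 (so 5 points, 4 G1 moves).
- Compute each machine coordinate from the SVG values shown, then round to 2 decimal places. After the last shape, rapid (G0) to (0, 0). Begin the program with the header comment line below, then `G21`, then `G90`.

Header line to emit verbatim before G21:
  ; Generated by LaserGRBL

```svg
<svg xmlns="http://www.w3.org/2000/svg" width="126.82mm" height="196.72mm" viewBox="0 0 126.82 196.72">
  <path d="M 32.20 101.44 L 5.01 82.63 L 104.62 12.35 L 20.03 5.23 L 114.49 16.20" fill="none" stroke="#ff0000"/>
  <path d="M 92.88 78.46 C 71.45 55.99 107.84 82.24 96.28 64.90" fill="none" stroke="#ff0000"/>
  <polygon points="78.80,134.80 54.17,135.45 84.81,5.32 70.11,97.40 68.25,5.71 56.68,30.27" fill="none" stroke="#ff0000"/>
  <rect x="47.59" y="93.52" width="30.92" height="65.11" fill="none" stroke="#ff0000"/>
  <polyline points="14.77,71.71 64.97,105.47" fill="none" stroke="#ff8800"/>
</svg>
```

Since the viewBox matches the mm dimensions, user units are millimetres directly. The only transform is the Y-flip y_m = 196.72 − y_svg.

Shape 1 is a open polyline drawn with `<path>`. Its stroke #ff0000 means score at S537, F1886. After flipping Y the toolpath is (32.20,95.28) → (5.01,114.09) → (104.62,184.37) → (20.03,191.49) → (114.49,180.52).

Shape 2 is a cubic bezier drawn with `<path>`. Its stroke #ff0000 means score at S537, F1886. After flipping Y the toolpath is (92.88,118.26) → (86.00,127.42) → (90.88,126.96) → (97.61,125.55) → (96.28,131.82).

Shape 3 is a closed polygon drawn with `<polygon>`. Its stroke #ff0000 means score at S537, F1886. After flipping Y the toolpath is (78.80,61.92) → (54.17,61.27) → (84.81,191.40) → (70.11,99.32) → (68.25,191.01) → (56.68,166.45) → (78.80,61.92), returning to the start.

Shape 4 is a rectangle drawn with `<rect>`. Its stroke #ff0000 means score at S537, F1886. After flipping Y the toolpath is (47.59,103.20) → (78.51,103.20) → (78.51,38.09) → (47.59,38.09) → (47.59,103.20), returning to the start.

Shape 5 is a line segment drawn with `<polyline>`. Its stroke #ff8800 means engrave at S266, F2613. After flipping Y the toolpath is (14.77,125.01) → (64.97,91.25).

; Generated by LaserGRBL
G21
G90
G0 X32.20 Y95.28
M4 S537
G01 X5.01 Y114.09 F1886
G01 X104.62 Y184.37 F1886
G01 X20.03 Y191.49 F1886
G01 X114.49 Y180.52 F1886
M5
G0 X92.88 Y118.26
M4 S537
G01 X86.00 Y127.42 F1886
G01 X90.88 Y126.96 F1886
G01 X97.61 Y125.55 F1886
G01 X96.28 Y131.82 F1886
M5
G0 X78.80 Y61.92
M4 S537
G01 X54.17 Y61.27 F1886
G01 X84.81 Y191.40 F1886
G01 X70.11 Y99.32 F1886
G01 X68.25 Y191.01 F1886
G01 X56.68 Y166.45 F1886
G01 X78.80 Y61.92 F1886
M5
G0 X47.59 Y103.20
M4 S537
G01 X78.51 Y103.20 F1886
G01 X78.51 Y38.09 F1886
G01 X47.59 Y38.09 F1886
G01 X47.59 Y103.20 F1886
M5
G0 X14.77 Y125.01
M4 S266
G01 X64.97 Y91.25 F2613
M5
G0 X0.00 Y0.00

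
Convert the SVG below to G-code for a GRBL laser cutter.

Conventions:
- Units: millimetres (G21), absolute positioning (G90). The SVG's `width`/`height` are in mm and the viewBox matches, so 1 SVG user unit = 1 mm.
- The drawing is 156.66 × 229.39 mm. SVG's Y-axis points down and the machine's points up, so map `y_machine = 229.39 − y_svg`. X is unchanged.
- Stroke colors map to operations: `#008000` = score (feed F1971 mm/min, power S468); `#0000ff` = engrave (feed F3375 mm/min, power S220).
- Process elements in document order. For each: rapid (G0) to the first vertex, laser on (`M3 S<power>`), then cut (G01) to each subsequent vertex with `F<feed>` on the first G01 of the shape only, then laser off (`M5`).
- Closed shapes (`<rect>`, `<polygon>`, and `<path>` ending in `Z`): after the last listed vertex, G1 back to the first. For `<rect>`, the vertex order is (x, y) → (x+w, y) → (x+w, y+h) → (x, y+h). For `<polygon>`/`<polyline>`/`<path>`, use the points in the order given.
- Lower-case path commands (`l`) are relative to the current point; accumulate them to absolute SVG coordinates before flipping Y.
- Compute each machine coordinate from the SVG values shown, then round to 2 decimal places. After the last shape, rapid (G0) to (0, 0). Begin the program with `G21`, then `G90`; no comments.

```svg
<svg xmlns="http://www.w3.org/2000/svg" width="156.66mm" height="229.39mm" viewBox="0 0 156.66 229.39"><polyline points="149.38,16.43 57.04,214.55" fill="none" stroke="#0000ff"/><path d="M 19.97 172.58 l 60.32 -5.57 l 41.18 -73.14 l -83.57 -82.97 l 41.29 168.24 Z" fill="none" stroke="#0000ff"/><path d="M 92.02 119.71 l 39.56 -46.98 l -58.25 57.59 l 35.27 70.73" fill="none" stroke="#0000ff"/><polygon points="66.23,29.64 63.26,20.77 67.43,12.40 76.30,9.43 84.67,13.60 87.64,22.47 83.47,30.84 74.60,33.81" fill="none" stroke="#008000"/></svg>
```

viewBox `0 0 156.66 229.39` with mm width/height → 1 unit = 1 mm. Flip: y_m = 229.39 − y_svg.

**Shape 1** — `<polyline>` line segment, stroke `#0000ff` → engrave (S220, F3375). Machine vertices: (149.38,212.96) → (57.04,14.84). Open path.

**Shape 2** — `<path>` closed polygon, stroke `#0000ff` → engrave (S220, F3375). Machine vertices: (19.97,56.81) → (80.29,62.38) → (121.47,135.52) → (37.90,218.49) → (79.19,50.25) → (19.97,56.81). Closed: final G1 returns to the first vertex.

**Shape 3** — `<path>` open polyline, stroke `#0000ff` → engrave (S220, F3375). Machine vertices: (92.02,109.68) → (131.58,156.66) → (73.33,99.07) → (108.60,28.34). Open path.

**Shape 4** — `<polygon>` regular polygon, stroke `#008000` → score (S468, F1971). Machine vertices: (66.23,199.75) → (63.26,208.62) → (67.43,216.99) → (76.30,219.96) → (84.67,215.79) → (87.64,206.92) → (83.47,198.55) → (74.60,195.58) → (66.23,199.75). Closed: final G1 returns to the first vertex.

G21
G90
G0 X149.38 Y212.96
M3 S220
G01 X57.04 Y14.84 F3375
M5
G0 X19.97 Y56.81
M3 S220
G01 X80.29 Y62.38 F3375
G01 X121.47 Y135.52
G01 X37.90 Y218.49
G01 X79.19 Y50.25
G01 X19.97 Y56.81
M5
G0 X92.02 Y109.68
M3 S220
G01 X131.58 Y156.66 F3375
G01 X73.33 Y99.07
G01 X108.60 Y28.34
M5
G0 X66.23 Y199.75
M3 S468
G01 X63.26 Y208.62 F1971
G01 X67.43 Y216.99
G01 X76.30 Y219.96
G01 X84.67 Y215.79
G01 X87.64 Y206.92
G01 X83.47 Y198.55
G01 X74.60 Y195.58
G01 X66.23 Y199.75
M5
G0 X0.00 Y0.00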